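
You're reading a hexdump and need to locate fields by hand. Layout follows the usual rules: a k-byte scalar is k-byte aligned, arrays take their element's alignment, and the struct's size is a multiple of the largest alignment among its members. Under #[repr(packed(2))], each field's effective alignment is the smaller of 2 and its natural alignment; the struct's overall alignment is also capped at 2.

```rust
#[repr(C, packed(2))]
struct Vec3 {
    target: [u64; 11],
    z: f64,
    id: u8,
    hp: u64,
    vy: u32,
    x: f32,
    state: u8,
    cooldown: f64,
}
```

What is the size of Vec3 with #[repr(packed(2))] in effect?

124

target at 0 (size 88, align 2) → ends 88
z at 88 (size 8, align 2) → ends 96
id at 96 (size 1, align 1) → ends 97
pad 1 to align 2 for hp
hp at 98 (size 8, align 2) → ends 106
vy at 106 (size 4, align 2) → ends 110
x at 110 (size 4, align 2) → ends 114
state at 114 (size 1, align 1) → ends 115
pad 1 to align 2 for cooldown
cooldown at 116 (size 8, align 2) → ends 124
total 124 bytes, alignment 2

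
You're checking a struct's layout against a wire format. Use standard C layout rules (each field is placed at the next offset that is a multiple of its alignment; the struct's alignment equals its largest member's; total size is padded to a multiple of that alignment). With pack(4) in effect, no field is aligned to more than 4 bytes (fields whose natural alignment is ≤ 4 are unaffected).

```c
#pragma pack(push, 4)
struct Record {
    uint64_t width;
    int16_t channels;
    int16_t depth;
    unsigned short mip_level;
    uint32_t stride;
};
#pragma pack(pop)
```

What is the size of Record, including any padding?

@0: width [8B, align 4] → 8
@8: channels [2B, align 2] → 10
@10: depth [2B, align 2] → 12
@12: mip_level [2B, align 2] → 14
+2 pad (align 4)
@16: stride [4B, align 4] → 20
size 20, align 4

20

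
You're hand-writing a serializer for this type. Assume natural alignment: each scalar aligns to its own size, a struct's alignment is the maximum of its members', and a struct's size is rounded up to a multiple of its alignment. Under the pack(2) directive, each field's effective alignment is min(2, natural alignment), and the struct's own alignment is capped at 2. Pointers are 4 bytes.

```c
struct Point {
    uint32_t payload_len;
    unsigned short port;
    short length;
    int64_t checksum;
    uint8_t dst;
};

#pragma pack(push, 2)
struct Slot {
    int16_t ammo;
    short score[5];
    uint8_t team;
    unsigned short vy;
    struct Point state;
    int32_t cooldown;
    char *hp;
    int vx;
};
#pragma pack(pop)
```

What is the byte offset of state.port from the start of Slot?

20

Point: payload_len at 0 (size 4, align 4) → ends 4; port at 4 (size 2, align 2) → ends 6; length at 6 (size 2, align 2) → ends 8; checksum at 8 (size 8, align 8) → ends 16; dst at 16 (size 1, align 1) → ends 17; tail pad 7 to reach multiple of 8; total 24 bytes, alignment 8
ammo at 0 (size 2, align 2) → ends 2
score at 2 (size 10, align 2) → ends 12
team at 12 (size 1, align 1) → ends 13
pad 1 to align 2 for vy
vy at 14 (size 2, align 2) → ends 16
state at 16 (size 24, align 2) → ends 40
within Point: port at 4
16 + 4 = 20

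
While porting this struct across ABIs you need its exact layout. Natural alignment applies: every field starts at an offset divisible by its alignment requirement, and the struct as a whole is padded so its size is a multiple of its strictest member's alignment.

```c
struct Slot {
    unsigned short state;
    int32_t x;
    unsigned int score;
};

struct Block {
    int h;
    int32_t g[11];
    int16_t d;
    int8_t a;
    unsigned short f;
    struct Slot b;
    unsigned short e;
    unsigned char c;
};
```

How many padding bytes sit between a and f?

Slot: 0..2  state  (2B, 2-aligned); 2..4  -- padding (2B); 4..8  x  (4B, 4-aligned); 8..12  score  (4B, 4-aligned); sizeof = 12, alignof = 4
0..4  h  (4B, 4-aligned)
4..48  g  (44B, 4-aligned)
48..50  d  (2B, 2-aligned)
50..51  a  (1B, 1-aligned)
51..52  -- padding (1B)
52..54  f  (2B, 2-aligned)

1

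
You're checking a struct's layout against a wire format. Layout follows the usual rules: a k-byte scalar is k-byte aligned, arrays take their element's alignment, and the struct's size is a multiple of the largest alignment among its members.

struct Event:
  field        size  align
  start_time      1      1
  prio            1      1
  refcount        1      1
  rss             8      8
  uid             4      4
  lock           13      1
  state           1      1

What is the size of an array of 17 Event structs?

start_time at 0 (size 1, align 1) → ends 1
prio at 1 (size 1, align 1) → ends 2
refcount at 2 (size 1, align 1) → ends 3
pad 5 to align 8 for rss
rss at 8 (size 8, align 8) → ends 16
uid at 16 (size 4, align 4) → ends 20
lock at 20 (size 13, align 1) → ends 33
state at 33 (size 1, align 1) → ends 34
tail pad 6 to reach multiple of 8
total 40 bytes, alignment 8
array of 17: 17 × 40 = 680

680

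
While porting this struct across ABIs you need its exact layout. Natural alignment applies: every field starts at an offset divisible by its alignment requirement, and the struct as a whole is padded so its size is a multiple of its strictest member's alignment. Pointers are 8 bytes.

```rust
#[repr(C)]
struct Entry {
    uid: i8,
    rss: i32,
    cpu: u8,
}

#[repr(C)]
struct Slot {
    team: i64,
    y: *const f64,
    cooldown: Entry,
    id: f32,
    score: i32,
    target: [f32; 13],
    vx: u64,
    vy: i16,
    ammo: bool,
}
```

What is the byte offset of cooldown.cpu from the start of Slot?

24

Entry: 0..1  uid  (1B, 1-aligned); 1..4  -- padding (3B); 4..8  rss  (4B, 4-aligned); 8..9  cpu  (1B, 1-aligned); 9..12  -- tail padding (3B); sizeof = 12, alignof = 4
0..8  team  (8B, 8-aligned)
8..16  y  (8B, 8-aligned)
16..28  cooldown  (12B, 4-aligned)
within Entry: cpu at 8
16 + 8 = 24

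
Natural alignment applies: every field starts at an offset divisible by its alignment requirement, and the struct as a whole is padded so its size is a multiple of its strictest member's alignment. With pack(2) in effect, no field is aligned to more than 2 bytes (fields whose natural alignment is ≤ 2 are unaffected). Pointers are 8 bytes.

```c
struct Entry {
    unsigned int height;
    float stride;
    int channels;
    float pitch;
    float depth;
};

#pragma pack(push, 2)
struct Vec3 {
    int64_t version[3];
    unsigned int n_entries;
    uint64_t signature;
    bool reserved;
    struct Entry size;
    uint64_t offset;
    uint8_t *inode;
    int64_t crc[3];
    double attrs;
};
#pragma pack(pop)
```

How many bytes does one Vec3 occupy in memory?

106 bytes

Entry: @0: height [4B, align 4] → 4; @4: stride [4B, align 4] → 8; @8: channels [4B, align 4] → 12; @12: pitch [4B, align 4] → 16; @16: depth [4B, align 4] → 20; size 20, align 4
@0: version [24B, align 2] → 24
@24: n_entries [4B, align 2] → 28
@28: signature [8B, align 2] → 36
@36: reserved [1B, align 1] → 37
+1 pad (align 2)
@38: size [20B, align 2] → 58
@58: offset [8B, align 2] → 66
@66: inode [8B, align 2] → 74
@74: crc [24B, align 2] → 98
@98: attrs [8B, align 2] → 106
size 106, align 2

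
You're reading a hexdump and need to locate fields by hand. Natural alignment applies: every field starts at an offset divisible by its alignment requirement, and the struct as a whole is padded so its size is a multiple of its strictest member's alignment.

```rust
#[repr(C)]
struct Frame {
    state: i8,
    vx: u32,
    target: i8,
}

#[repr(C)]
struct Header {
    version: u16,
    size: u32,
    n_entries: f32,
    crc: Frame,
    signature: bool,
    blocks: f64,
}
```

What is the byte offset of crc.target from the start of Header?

20

Frame: 0..1  state  (1B, 1-aligned); 1..4  -- padding (3B); 4..8  vx  (4B, 4-aligned); 8..9  target  (1B, 1-aligned); 9..12  -- tail padding (3B); sizeof = 12, alignof = 4
0..2  version  (2B, 2-aligned)
2..4  -- padding (2B)
4..8  size  (4B, 4-aligned)
8..12  n_entries  (4B, 4-aligned)
12..24  crc  (12B, 4-aligned)
within Frame: target at 8
12 + 8 = 20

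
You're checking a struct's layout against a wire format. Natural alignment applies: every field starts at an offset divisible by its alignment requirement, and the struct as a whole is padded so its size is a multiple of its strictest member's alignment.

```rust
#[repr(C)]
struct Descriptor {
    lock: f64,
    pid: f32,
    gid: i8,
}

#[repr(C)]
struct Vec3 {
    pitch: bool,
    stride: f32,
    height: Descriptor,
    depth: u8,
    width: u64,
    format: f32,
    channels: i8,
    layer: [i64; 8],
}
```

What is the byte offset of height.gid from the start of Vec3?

Descriptor: @0: lock [8B, align 8] → 8; @8: pid [4B, align 4] → 12; @12: gid [1B, align 1] → 13; +3 tail pad (align 8); size 16, align 8
@0: pitch [1B, align 1] → 1
+3 pad (align 4)
@4: stride [4B, align 4] → 8
@8: height [16B, align 8] → 24
within Descriptor: gid at 12
8 + 12 = 20

20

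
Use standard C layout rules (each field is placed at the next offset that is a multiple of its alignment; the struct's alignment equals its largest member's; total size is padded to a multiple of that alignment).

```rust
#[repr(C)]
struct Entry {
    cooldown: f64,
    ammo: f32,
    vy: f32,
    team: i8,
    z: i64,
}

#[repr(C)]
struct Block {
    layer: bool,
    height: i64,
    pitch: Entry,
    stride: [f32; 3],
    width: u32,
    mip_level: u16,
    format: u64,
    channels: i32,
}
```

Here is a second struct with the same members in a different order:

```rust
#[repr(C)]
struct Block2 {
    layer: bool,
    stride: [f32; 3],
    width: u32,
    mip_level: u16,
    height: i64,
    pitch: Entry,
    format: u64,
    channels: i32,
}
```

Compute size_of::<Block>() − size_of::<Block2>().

Entry: cooldown at 0 (size 8, align 8) → ends 8; ammo at 8 (size 4, align 4) → ends 12; vy at 12 (size 4, align 4) → ends 16; team at 16 (size 1, align 1) → ends 17; pad 7 to align 8 for z; z at 24 (size 8, align 8) → ends 32; total 32 bytes, alignment 8
layer at 0 (size 1, align 1) → ends 1
pad 7 to align 8 for height
height at 8 (size 8, align 8) → ends 16
pitch at 16 (size 32, align 8) → ends 48
stride at 48 (size 12, align 4) → ends 60
width at 60 (size 4, align 4) → ends 64
mip_level at 64 (size 2, align 2) → ends 66
pad 6 to align 8 for format
format at 72 (size 8, align 8) → ends 80
channels at 80 (size 4, align 4) → ends 84
tail pad 4 to reach multiple of 8
total 88 bytes, alignment 8
— Block2 —
layer at 0 (size 1, align 1) → ends 1
pad 3 to align 4 for stride
stride at 4 (size 12, align 4) → ends 16
width at 16 (size 4, align 4) → ends 20
mip_level at 20 (size 2, align 2) → ends 22
pad 2 to align 8 for height
height at 24 (size 8, align 8) → ends 32
pitch at 32 (size 32, align 8) → ends 64
format at 64 (size 8, align 8) → ends 72
channels at 72 (size 4, align 4) → ends 76
tail pad 4 to reach multiple of 8
total 80 bytes, alignment 8
88 − 80 = 8

8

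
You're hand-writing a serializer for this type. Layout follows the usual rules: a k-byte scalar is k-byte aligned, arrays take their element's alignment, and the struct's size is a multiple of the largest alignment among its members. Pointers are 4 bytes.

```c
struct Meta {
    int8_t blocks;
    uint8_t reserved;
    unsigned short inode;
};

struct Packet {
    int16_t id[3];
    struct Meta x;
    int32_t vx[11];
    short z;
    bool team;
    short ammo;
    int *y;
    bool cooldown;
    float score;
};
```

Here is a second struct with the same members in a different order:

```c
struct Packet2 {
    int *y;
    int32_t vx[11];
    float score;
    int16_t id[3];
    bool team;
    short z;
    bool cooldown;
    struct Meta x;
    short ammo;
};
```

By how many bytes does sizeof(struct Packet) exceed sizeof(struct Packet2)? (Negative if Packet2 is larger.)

4

Meta: @0: blocks [1B, align 1] → 1; @1: reserved [1B, align 1] → 2; @2: inode [2B, align 2] → 4; size 4, align 2
@0: id [6B, align 2] → 6
@6: x [4B, align 2] → 10
+2 pad (align 4)
@12: vx [44B, align 4] → 56
@56: z [2B, align 2] → 58
@58: team [1B, align 1] → 59
+1 pad (align 2)
@60: ammo [2B, align 2] → 62
+2 pad (align 4)
@64: y [4B, align 4] → 68
@68: cooldown [1B, align 1] → 69
+3 pad (align 4)
@72: score [4B, align 4] → 76
size 76, align 4
— Packet2 —
@0: y [4B, align 4] → 4
@4: vx [44B, align 4] → 48
@48: score [4B, align 4] → 52
@52: id [6B, align 2] → 58
@58: team [1B, align 1] → 59
+1 pad (align 2)
@60: z [2B, align 2] → 62
@62: cooldown [1B, align 1] → 63
+1 pad (align 2)
@64: x [4B, align 2] → 68
@68: ammo [2B, align 2] → 70
+2 tail pad (align 4)
size 72, align 4
76 − 72 = 4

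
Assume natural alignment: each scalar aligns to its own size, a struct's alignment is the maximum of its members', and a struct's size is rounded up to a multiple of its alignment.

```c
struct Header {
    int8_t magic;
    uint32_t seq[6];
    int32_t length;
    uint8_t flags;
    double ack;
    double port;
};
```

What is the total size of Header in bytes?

56 bytes

0..1  magic  (1B, 1-aligned)
1..4  -- padding (3B)
4..28  seq  (24B, 4-aligned)
28..32  length  (4B, 4-aligned)
32..33  flags  (1B, 1-aligned)
33..40  -- padding (7B)
40..48  ack  (8B, 8-aligned)
48..56  port  (8B, 8-aligned)
sizeof = 56, alignof = 8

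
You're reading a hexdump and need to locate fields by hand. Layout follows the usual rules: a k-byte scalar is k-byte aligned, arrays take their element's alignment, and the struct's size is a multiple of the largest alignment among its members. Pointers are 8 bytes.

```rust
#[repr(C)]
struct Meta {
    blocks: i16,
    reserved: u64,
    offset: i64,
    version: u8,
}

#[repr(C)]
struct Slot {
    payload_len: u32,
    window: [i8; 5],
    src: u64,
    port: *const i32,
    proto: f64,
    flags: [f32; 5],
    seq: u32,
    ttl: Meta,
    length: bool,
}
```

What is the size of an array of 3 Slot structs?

312

Meta: @0: blocks [2B, align 2] → 2; +6 pad (align 8); @8: reserved [8B, align 8] → 16; @16: offset [8B, align 8] → 24; @24: version [1B, align 1] → 25; +7 tail pad (align 8); size 32, align 8
@0: payload_len [4B, align 4] → 4
@4: window [5B, align 1] → 9
+7 pad (align 8)
@16: src [8B, align 8] → 24
@24: port [8B, align 8] → 32
@32: proto [8B, align 8] → 40
@40: flags [20B, align 4] → 60
@60: seq [4B, align 4] → 64
@64: ttl [32B, align 8] → 96
@96: length [1B, align 1] → 97
+7 tail pad (align 8)
size 104, align 8
array of 3: 3 × 104 = 312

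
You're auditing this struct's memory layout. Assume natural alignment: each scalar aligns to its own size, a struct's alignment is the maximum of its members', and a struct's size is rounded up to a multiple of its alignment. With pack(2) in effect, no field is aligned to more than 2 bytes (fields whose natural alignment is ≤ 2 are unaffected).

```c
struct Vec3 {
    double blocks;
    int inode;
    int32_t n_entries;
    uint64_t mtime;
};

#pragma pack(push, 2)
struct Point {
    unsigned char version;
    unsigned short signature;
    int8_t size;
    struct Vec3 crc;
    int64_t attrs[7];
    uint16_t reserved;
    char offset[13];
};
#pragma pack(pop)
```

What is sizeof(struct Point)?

Vec3: blocks at 0 (size 8, align 8) → ends 8; inode at 8 (size 4, align 4) → ends 12; n_entries at 12 (size 4, align 4) → ends 16; mtime at 16 (size 8, align 8) → ends 24; total 24 bytes, alignment 8
version at 0 (size 1, align 1) → ends 1
pad 1 to align 2 for signature
signature at 2 (size 2, align 2) → ends 4
size at 4 (size 1, align 1) → ends 5
pad 1 to align 2 for crc
crc at 6 (size 24, align 2) → ends 30
attrs at 30 (size 56, align 2) → ends 86
reserved at 86 (size 2, align 2) → ends 88
offset at 88 (size 13, align 1) → ends 101
tail pad 1 to reach multiple of 2
total 102 bytes, alignment 2

102 bytes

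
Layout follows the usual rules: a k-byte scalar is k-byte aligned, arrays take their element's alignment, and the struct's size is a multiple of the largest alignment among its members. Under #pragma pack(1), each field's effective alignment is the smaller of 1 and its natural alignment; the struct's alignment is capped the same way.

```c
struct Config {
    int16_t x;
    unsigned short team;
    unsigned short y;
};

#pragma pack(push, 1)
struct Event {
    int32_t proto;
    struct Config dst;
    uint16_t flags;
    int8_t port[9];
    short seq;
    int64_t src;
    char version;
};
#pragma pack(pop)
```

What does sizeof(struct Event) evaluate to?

Config: x at 0 (size 2, align 2) → ends 2; team at 2 (size 2, align 2) → ends 4; y at 4 (size 2, align 2) → ends 6; total 6 bytes, alignment 2
proto at 0 (size 4, align 1) → ends 4
dst at 4 (size 6, align 1) → ends 10
flags at 10 (size 2, align 1) → ends 12
port at 12 (size 9, align 1) → ends 21
seq at 21 (size 2, align 1) → ends 23
src at 23 (size 8, align 1) → ends 31
version at 31 (size 1, align 1) → ends 32
total 32 bytes, alignment 1

32 bytes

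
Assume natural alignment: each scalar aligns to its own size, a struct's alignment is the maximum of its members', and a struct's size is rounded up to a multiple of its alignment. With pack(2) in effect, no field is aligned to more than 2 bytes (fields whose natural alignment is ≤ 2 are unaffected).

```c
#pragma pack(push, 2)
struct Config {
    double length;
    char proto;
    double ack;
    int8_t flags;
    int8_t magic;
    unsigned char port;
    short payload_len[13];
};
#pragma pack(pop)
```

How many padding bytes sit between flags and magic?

@0: length [8B, align 2] → 8
@8: proto [1B, align 1] → 9
+1 pad (align 2)
@10: ack [8B, align 2] → 18
@18: flags [1B, align 1] → 19
@19: magic [1B, align 1] → 20

0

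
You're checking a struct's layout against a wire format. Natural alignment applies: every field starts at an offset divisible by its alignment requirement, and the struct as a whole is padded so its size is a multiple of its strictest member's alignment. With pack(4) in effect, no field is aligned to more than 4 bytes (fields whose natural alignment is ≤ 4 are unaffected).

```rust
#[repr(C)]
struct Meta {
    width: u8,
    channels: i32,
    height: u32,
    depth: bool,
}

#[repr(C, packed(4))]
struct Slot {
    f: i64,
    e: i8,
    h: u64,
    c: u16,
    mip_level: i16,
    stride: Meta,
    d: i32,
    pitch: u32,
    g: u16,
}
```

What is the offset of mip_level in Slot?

22

Meta: width at 0 (size 1, align 1) → ends 1; pad 3 to align 4 for channels; channels at 4 (size 4, align 4) → ends 8; height at 8 (size 4, align 4) → ends 12; depth at 12 (size 1, align 1) → ends 13; tail pad 3 to reach multiple of 4; total 16 bytes, alignment 4
f at 0 (size 8, align 4) → ends 8
e at 8 (size 1, align 1) → ends 9
pad 3 to align 4 for h
h at 12 (size 8, align 4) → ends 20
c at 20 (size 2, align 2) → ends 22
mip_level at 22 (size 2, align 2) → ends 24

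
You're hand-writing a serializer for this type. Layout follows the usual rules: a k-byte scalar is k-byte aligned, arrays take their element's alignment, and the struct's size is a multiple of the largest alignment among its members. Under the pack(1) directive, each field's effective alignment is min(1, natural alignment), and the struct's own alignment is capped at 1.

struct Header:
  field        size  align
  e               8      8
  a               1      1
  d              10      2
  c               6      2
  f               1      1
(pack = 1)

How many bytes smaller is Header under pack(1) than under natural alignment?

6

natural layout:
  @0: e [8B, align 8] → 8
  @8: a [1B, align 1] → 9
  +1 pad (align 2)
  @10: d [10B, align 2] → 20
  @20: c [6B, align 2] → 26
  @26: f [1B, align 1] → 27
  +5 tail pad (align 8)
  size 32, align 8
packed(1) layout:
  @0: e [8B, align 1] → 8
  @8: a [1B, align 1] → 9
  @9: d [10B, align 1] → 19
  @19: c [6B, align 1] → 25
  @25: f [1B, align 1] → 26
  size 26, align 1
32 − 26 = 6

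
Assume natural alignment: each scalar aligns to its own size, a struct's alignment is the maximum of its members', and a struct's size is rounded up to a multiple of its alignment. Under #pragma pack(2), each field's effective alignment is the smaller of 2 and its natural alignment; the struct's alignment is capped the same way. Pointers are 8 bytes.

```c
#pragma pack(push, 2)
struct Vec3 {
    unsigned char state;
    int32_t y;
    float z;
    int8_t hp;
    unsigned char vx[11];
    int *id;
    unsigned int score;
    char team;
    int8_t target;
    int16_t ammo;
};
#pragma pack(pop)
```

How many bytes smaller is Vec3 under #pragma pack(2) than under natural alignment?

natural layout:
  0..1  state  (1B, 1-aligned)
  1..4  -- padding (3B)
  4..8  y  (4B, 4-aligned)
  8..12  z  (4B, 4-aligned)
  12..13  hp  (1B, 1-aligned)
  13..24  vx  (11B, 1-aligned)
  24..32  id  (8B, 8-aligned)
  32..36  score  (4B, 4-aligned)
  36..37  team  (1B, 1-aligned)
  37..38  target  (1B, 1-aligned)
  38..40  ammo  (2B, 2-aligned)
  sizeof = 40, alignof = 8
packed(2) layout:
  0..1  state  (1B, 1-aligned)
  1..2  -- padding (1B)
  2..6  y  (4B, 2-aligned)
  6..10  z  (4B, 2-aligned)
  10..11  hp  (1B, 1-aligned)
  11..22  vx  (11B, 1-aligned)
  22..30  id  (8B, 2-aligned)
  30..34  score  (4B, 2-aligned)
  34..35  team  (1B, 1-aligned)
  35..36  target  (1B, 1-aligned)
  36..38  ammo  (2B, 2-aligned)
  sizeof = 38, alignof = 2
40 − 38 = 2

2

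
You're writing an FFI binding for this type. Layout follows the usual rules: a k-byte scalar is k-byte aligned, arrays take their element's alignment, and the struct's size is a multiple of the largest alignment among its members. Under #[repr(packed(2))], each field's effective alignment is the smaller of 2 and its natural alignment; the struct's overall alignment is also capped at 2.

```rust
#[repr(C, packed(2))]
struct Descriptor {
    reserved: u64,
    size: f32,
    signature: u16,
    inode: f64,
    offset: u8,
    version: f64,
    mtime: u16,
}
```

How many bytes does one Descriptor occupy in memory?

0..8  reserved  (8B, 2-aligned)
8..12  size  (4B, 2-aligned)
12..14  signature  (2B, 2-aligned)
14..22  inode  (8B, 2-aligned)
22..23  offset  (1B, 1-aligned)
23..24  -- padding (1B)
24..32  version  (8B, 2-aligned)
32..34  mtime  (2B, 2-aligned)
sizeof = 34, alignof = 2

34 bytes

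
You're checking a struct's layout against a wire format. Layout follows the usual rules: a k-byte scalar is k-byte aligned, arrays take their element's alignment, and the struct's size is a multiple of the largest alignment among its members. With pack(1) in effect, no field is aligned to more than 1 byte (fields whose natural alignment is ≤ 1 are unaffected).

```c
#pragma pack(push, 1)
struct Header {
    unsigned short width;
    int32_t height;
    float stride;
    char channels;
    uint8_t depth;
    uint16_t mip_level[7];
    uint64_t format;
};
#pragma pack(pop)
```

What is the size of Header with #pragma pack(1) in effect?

34

0..2  width  (2B, 1-aligned)
2..6  height  (4B, 1-aligned)
6..10  stride  (4B, 1-aligned)
10..11  channels  (1B, 1-aligned)
11..12  depth  (1B, 1-aligned)
12..26  mip_level  (14B, 1-aligned)
26..34  format  (8B, 1-aligned)
sizeof = 34, alignof = 1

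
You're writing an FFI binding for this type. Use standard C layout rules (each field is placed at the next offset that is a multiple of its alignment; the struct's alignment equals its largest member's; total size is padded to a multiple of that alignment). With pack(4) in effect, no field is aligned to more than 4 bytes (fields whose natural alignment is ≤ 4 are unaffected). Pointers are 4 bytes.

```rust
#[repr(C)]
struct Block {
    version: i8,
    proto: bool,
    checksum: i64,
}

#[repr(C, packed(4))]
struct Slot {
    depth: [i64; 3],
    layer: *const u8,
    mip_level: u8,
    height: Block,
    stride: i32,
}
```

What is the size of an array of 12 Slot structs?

Block: 0..1  version  (1B, 1-aligned); 1..2  proto  (1B, 1-aligned); 2..8  -- padding (6B); 8..16  checksum  (8B, 8-aligned); sizeof = 16, alignof = 8
0..24  depth  (24B, 4-aligned)
24..28  layer  (4B, 4-aligned)
28..29  mip_level  (1B, 1-aligned)
29..32  -- padding (3B)
32..48  height  (16B, 4-aligned)
48..52  stride  (4B, 4-aligned)
sizeof = 52, alignof = 4
array of 12: 12 × 52 = 624

624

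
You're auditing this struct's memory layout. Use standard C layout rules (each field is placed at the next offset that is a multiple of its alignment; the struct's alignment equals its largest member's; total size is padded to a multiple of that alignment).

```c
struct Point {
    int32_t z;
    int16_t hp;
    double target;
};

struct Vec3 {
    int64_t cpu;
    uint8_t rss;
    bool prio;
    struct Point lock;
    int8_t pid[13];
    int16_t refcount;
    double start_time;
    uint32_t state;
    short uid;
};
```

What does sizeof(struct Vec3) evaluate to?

64

Point: @0: z [4B, align 4] → 4; @4: hp [2B, align 2] → 6; +2 pad (align 8); @8: target [8B, align 8] → 16; size 16, align 8
@0: cpu [8B, align 8] → 8
@8: rss [1B, align 1] → 9
@9: prio [1B, align 1] → 10
+6 pad (align 8)
@16: lock [16B, align 8] → 32
@32: pid [13B, align 1] → 45
+1 pad (align 2)
@46: refcount [2B, align 2] → 48
@48: start_time [8B, align 8] → 56
@56: state [4B, align 4] → 60
@60: uid [2B, align 2] → 62
+2 tail pad (align 8)
size 64, align 8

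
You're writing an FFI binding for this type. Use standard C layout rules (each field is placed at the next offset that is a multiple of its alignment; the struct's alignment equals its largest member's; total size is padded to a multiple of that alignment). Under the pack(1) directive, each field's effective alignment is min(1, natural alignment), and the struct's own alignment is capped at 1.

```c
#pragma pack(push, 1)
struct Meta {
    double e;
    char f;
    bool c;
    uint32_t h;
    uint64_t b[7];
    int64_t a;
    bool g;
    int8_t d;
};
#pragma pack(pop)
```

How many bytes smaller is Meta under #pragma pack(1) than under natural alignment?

natural layout:
  e at 0 (size 8, align 8) → ends 8
  f at 8 (size 1, align 1) → ends 9
  c at 9 (size 1, align 1) → ends 10
  pad 2 to align 4 for h
  h at 12 (size 4, align 4) → ends 16
  b at 16 (size 56, align 8) → ends 72
  a at 72 (size 8, align 8) → ends 80
  g at 80 (size 1, align 1) → ends 81
  d at 81 (size 1, align 1) → ends 82
  tail pad 6 to reach multiple of 8
  total 88 bytes, alignment 8
packed(1) layout:
  e at 0 (size 8, align 1) → ends 8
  f at 8 (size 1, align 1) → ends 9
  c at 9 (size 1, align 1) → ends 10
  h at 10 (size 4, align 1) → ends 14
  b at 14 (size 56, align 1) → ends 70
  a at 70 (size 8, align 1) → ends 78
  g at 78 (size 1, align 1) → ends 79
  d at 79 (size 1, align 1) → ends 80
  total 80 bytes, alignment 1
88 − 80 = 8

8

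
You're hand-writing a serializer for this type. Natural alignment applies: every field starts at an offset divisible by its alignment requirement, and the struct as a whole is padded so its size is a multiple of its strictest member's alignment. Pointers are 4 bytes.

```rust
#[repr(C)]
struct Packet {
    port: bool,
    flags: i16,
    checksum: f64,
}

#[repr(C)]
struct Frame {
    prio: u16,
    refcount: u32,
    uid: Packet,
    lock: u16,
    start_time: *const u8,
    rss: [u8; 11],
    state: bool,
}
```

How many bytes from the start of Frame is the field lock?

24

Packet: @0: port [1B, align 1] → 1; +1 pad (align 2); @2: flags [2B, align 2] → 4; +4 pad (align 8); @8: checksum [8B, align 8] → 16; size 16, align 8
@0: prio [2B, align 2] → 2
+2 pad (align 4)
@4: refcount [4B, align 4] → 8
@8: uid [16B, align 8] → 24
@24: lock [2B, align 2] → 26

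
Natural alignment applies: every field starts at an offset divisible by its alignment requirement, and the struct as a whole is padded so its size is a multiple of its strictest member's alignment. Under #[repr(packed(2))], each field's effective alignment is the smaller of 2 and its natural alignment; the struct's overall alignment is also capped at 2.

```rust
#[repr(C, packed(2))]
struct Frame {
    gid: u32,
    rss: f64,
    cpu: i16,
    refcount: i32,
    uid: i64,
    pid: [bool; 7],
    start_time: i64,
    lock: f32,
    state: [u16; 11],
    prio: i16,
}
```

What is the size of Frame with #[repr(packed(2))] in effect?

@0: gid [4B, align 2] → 4
@4: rss [8B, align 2] → 12
@12: cpu [2B, align 2] → 14
@14: refcount [4B, align 2] → 18
@18: uid [8B, align 2] → 26
@26: pid [7B, align 1] → 33
+1 pad (align 2)
@34: start_time [8B, align 2] → 42
@42: lock [4B, align 2] → 46
@46: state [22B, align 2] → 68
@68: prio [2B, align 2] → 70
size 70, align 2

70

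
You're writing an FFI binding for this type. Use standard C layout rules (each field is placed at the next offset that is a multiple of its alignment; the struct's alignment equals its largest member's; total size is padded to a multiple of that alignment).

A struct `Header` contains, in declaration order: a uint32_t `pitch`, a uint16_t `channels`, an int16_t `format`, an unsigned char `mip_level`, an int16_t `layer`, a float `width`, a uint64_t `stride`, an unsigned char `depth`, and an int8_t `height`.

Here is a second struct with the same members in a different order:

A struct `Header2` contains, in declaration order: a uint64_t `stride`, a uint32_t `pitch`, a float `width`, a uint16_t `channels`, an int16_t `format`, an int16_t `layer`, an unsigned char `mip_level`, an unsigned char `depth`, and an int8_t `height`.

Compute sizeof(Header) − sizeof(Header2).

0

@0: pitch [4B, align 4] → 4
@4: channels [2B, align 2] → 6
@6: format [2B, align 2] → 8
@8: mip_level [1B, align 1] → 9
+1 pad (align 2)
@10: layer [2B, align 2] → 12
@12: width [4B, align 4] → 16
@16: stride [8B, align 8] → 24
@24: depth [1B, align 1] → 25
@25: height [1B, align 1] → 26
+6 tail pad (align 8)
size 32, align 8
— Header2 —
@0: stride [8B, align 8] → 8
@8: pitch [4B, align 4] → 12
@12: width [4B, align 4] → 16
@16: channels [2B, align 2] → 18
@18: format [2B, align 2] → 20
@20: layer [2B, align 2] → 22
@22: mip_level [1B, align 1] → 23
@23: depth [1B, align 1] → 24
@24: height [1B, align 1] → 25
+7 tail pad (align 8)
size 32, align 8
32 − 32 = 0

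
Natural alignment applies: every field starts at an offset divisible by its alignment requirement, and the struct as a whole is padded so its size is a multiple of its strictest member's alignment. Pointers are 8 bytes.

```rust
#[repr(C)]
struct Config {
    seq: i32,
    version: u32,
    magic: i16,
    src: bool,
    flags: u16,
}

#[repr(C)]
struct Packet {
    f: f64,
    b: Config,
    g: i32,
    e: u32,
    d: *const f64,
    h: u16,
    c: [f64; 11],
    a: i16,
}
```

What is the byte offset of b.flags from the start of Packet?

Config: seq at 0 (size 4, align 4) → ends 4; version at 4 (size 4, align 4) → ends 8; magic at 8 (size 2, align 2) → ends 10; src at 10 (size 1, align 1) → ends 11; pad 1 to align 2 for flags; flags at 12 (size 2, align 2) → ends 14; tail pad 2 to reach multiple of 4; total 16 bytes, alignment 4
f at 0 (size 8, align 8) → ends 8
b at 8 (size 16, align 4) → ends 24
within Config: flags at 12
8 + 12 = 20

20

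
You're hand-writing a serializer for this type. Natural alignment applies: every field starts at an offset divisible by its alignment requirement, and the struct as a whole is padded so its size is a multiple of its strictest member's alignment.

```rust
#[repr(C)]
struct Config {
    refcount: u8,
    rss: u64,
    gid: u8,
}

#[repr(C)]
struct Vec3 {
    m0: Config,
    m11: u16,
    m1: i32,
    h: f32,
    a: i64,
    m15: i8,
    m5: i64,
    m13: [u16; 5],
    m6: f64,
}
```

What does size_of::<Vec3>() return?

Config: refcount at 0 (size 1, align 1) → ends 1; pad 7 to align 8 for rss; rss at 8 (size 8, align 8) → ends 16; gid at 16 (size 1, align 1) → ends 17; tail pad 7 to reach multiple of 8; total 24 bytes, alignment 8
m0 at 0 (size 24, align 8) → ends 24
m11 at 24 (size 2, align 2) → ends 26
pad 2 to align 4 for m1
m1 at 28 (size 4, align 4) → ends 32
h at 32 (size 4, align 4) → ends 36
pad 4 to align 8 for a
a at 40 (size 8, align 8) → ends 48
m15 at 48 (size 1, align 1) → ends 49
pad 7 to align 8 for m5
m5 at 56 (size 8, align 8) → ends 64
m13 at 64 (size 10, align 2) → ends 74
pad 6 to align 8 for m6
m6 at 80 (size 8, align 8) → ends 88
total 88 bytes, alignment 8

88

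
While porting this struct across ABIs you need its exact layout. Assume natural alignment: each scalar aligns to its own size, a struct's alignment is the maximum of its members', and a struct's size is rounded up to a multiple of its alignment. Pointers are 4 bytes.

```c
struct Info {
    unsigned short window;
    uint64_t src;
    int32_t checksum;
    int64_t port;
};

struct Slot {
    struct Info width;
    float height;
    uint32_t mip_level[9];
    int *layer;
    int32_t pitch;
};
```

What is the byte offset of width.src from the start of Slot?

Info: window at 0 (size 2, align 2) → ends 2; pad 6 to align 8 for src; src at 8 (size 8, align 8) → ends 16; checksum at 16 (size 4, align 4) → ends 20; pad 4 to align 8 for port; port at 24 (size 8, align 8) → ends 32; total 32 bytes, alignment 8
width at 0 (size 32, align 8) → ends 32
within Info: src at 8
0 + 8 = 8

8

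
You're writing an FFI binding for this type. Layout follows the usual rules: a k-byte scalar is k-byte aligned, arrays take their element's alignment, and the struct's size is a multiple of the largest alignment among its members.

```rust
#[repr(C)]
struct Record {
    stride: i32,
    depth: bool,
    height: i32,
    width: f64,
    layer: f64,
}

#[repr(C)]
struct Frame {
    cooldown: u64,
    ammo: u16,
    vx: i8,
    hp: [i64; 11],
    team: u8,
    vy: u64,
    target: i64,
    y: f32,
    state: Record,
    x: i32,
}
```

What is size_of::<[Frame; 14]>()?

2464

Record: stride at 0 (size 4, align 4) → ends 4; depth at 4 (size 1, align 1) → ends 5; pad 3 to align 4 for height; height at 8 (size 4, align 4) → ends 12; pad 4 to align 8 for width; width at 16 (size 8, align 8) → ends 24; layer at 24 (size 8, align 8) → ends 32; total 32 bytes, alignment 8
cooldown at 0 (size 8, align 8) → ends 8
ammo at 8 (size 2, align 2) → ends 10
vx at 10 (size 1, align 1) → ends 11
pad 5 to align 8 for hp
hp at 16 (size 88, align 8) → ends 104
team at 104 (size 1, align 1) → ends 105
pad 7 to align 8 for vy
vy at 112 (size 8, align 8) → ends 120
target at 120 (size 8, align 8) → ends 128
y at 128 (size 4, align 4) → ends 132
pad 4 to align 8 for state
state at 136 (size 32, align 8) → ends 168
x at 168 (size 4, align 4) → ends 172
tail pad 4 to reach multiple of 8
total 176 bytes, alignment 8
array of 14: 14 × 176 = 2464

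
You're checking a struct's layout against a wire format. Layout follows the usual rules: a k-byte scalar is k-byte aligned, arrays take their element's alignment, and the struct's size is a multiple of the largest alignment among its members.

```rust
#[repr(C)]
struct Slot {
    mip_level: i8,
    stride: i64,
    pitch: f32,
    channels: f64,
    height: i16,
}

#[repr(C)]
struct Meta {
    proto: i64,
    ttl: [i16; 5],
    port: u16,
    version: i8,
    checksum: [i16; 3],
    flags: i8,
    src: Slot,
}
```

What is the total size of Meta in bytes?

Slot: 0..1  mip_level  (1B, 1-aligned); 1..8  -- padding (7B); 8..16  stride  (8B, 8-aligned); 16..20  pitch  (4B, 4-aligned); 20..24  -- padding (4B); 24..32  channels  (8B, 8-aligned); 32..34  height  (2B, 2-aligned); 34..40  -- tail padding (6B); sizeof = 40, alignof = 8
0..8  proto  (8B, 8-aligned)
8..18  ttl  (10B, 2-aligned)
18..20  port  (2B, 2-aligned)
20..21  version  (1B, 1-aligned)
21..22  -- padding (1B)
22..28  checksum  (6B, 2-aligned)
28..29  flags  (1B, 1-aligned)
29..32  -- padding (3B)
32..72  src  (40B, 8-aligned)
sizeof = 72, alignof = 8

72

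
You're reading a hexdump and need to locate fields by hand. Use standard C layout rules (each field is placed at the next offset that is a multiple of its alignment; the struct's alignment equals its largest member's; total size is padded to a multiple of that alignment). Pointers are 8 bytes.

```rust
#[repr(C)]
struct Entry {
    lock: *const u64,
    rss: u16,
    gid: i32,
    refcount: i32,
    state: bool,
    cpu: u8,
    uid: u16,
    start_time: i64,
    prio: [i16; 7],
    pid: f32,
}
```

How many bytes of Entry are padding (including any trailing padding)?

@0: lock [8B, align 8] → 8
@8: rss [2B, align 2] → 10
+2 pad (align 4)
@12: gid [4B, align 4] → 16
@16: refcount [4B, align 4] → 20
@20: state [1B, align 1] → 21
@21: cpu [1B, align 1] → 22
@22: uid [2B, align 2] → 24
@24: start_time [8B, align 8] → 32
@32: prio [14B, align 2] → 46
+2 pad (align 4)
@48: pid [4B, align 4] → 52
+4 tail pad (align 8)
size 56, align 8
data bytes 48, size 56 → padding 8

8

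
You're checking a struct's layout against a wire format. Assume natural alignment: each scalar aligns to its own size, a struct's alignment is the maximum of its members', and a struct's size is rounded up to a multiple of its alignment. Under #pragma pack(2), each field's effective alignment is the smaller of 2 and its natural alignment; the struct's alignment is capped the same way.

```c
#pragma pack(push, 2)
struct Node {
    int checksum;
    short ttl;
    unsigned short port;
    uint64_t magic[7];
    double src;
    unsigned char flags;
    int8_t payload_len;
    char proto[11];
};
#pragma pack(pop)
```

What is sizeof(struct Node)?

86 bytes

checksum at 0 (size 4, align 2) → ends 4
ttl at 4 (size 2, align 2) → ends 6
port at 6 (size 2, align 2) → ends 8
magic at 8 (size 56, align 2) → ends 64
src at 64 (size 8, align 2) → ends 72
flags at 72 (size 1, align 1) → ends 73
payload_len at 73 (size 1, align 1) → ends 74
proto at 74 (size 11, align 1) → ends 85
tail pad 1 to reach multiple of 2
total 86 bytes, alignment 2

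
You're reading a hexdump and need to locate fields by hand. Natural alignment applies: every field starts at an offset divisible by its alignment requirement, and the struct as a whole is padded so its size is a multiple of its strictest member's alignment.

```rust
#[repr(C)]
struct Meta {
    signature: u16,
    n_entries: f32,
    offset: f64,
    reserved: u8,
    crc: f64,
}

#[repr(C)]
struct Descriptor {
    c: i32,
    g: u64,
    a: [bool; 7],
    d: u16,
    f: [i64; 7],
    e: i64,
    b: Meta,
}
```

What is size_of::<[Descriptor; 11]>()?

Meta: @0: signature [2B, align 2] → 2; +2 pad (align 4); @4: n_entries [4B, align 4] → 8; @8: offset [8B, align 8] → 16; @16: reserved [1B, align 1] → 17; +7 pad (align 8); @24: crc [8B, align 8] → 32; size 32, align 8
@0: c [4B, align 4] → 4
+4 pad (align 8)
@8: g [8B, align 8] → 16
@16: a [7B, align 1] → 23
+1 pad (align 2)
@24: d [2B, align 2] → 26
+6 pad (align 8)
@32: f [56B, align 8] → 88
@88: e [8B, align 8] → 96
@96: b [32B, align 8] → 128
size 128, align 8
array of 11: 11 × 128 = 1408

1408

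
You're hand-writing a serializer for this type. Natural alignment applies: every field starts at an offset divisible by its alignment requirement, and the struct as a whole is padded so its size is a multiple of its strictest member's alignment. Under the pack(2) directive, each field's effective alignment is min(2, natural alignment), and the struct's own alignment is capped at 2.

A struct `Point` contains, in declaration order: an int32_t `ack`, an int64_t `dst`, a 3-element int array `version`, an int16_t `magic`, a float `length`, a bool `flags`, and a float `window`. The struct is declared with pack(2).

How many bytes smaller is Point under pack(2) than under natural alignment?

natural layout:
  0..4  ack  (4B, 4-aligned)
  4..8  -- padding (4B)
  8..16  dst  (8B, 8-aligned)
  16..28  version  (12B, 4-aligned)
  28..30  magic  (2B, 2-aligned)
  30..32  -- padding (2B)
  32..36  length  (4B, 4-aligned)
  36..37  flags  (1B, 1-aligned)
  37..40  -- padding (3B)
  40..44  window  (4B, 4-aligned)
  44..48  -- tail padding (4B)
  sizeof = 48, alignof = 8
packed(2) layout:
  0..4  ack  (4B, 2-aligned)
  4..12  dst  (8B, 2-aligned)
  12..24  version  (12B, 2-aligned)
  24..26  magic  (2B, 2-aligned)
  26..30  length  (4B, 2-aligned)
  30..31  flags  (1B, 1-aligned)
  31..32  -- padding (1B)
  32..36  window  (4B, 2-aligned)
  sizeof = 36, alignof = 2
48 − 36 = 12

12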